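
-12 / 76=-3 / 19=-0.16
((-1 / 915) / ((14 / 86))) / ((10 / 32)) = -0.02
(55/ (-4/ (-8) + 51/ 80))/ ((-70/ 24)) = -10560/ 637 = -16.58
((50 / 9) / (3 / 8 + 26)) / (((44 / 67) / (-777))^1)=-1735300 / 6963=-249.22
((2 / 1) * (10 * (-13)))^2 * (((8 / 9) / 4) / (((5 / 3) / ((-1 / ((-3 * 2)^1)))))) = 13520 / 9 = 1502.22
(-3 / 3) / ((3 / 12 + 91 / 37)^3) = -3241792 / 64481201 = -0.05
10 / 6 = 5 / 3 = 1.67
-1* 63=-63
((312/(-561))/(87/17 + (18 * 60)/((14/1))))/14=-4/8283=-0.00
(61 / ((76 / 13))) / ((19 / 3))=2379 / 1444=1.65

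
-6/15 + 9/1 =43/5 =8.60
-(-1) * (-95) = -95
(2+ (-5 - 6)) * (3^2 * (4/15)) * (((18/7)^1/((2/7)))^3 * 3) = -236196/5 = -47239.20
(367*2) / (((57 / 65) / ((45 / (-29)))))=-715650 / 551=-1298.82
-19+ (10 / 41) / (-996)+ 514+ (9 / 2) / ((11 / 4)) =111543479 / 224598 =496.64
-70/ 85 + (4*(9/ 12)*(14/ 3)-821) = -13733/ 17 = -807.82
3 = 3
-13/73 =-0.18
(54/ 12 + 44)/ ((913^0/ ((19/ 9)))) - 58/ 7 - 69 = 3163/ 126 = 25.10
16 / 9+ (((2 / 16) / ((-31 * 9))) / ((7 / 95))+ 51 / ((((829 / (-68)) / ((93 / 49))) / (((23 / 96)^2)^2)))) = 5185897038335 / 2970945847296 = 1.75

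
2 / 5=0.40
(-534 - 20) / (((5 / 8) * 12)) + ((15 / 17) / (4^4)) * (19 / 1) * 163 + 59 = -4.19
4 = 4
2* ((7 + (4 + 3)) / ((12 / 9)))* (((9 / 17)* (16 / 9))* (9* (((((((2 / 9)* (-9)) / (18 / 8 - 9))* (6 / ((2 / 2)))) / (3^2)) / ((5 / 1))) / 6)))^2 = 114688 / 1755675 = 0.07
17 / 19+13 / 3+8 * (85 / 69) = 19774 / 1311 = 15.08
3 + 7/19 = 64/19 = 3.37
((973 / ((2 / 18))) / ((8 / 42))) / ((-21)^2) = 417 / 4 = 104.25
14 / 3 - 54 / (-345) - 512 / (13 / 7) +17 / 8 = -9642539 / 35880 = -268.74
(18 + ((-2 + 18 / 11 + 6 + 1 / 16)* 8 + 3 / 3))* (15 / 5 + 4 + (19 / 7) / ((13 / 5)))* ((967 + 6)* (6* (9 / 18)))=216875862 / 143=1516614.42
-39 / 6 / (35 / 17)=-221 / 70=-3.16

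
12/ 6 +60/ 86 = 116/ 43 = 2.70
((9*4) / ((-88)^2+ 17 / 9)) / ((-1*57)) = -108 / 1324547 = -0.00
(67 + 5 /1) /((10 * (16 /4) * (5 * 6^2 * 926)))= 0.00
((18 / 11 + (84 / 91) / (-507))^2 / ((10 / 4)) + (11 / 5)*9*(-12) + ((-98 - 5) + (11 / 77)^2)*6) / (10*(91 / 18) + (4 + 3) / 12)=-4401288244760256 / 263430075914005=-16.71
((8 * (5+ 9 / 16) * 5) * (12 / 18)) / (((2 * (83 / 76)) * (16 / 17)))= 143735 / 1992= 72.16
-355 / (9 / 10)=-3550 / 9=-394.44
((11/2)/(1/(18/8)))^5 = 9509900499/32768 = 290219.13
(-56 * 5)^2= 78400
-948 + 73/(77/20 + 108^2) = -221220976/233357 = -947.99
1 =1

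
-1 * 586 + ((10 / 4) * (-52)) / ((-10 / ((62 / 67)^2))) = -574.87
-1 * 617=-617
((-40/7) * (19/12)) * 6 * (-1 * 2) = 760/7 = 108.57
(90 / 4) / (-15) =-3 / 2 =-1.50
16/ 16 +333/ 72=45/ 8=5.62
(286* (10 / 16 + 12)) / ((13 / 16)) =4444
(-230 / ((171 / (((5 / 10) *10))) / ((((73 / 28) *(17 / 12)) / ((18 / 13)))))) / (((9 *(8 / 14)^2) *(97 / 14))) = -454547275 / 515922048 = -0.88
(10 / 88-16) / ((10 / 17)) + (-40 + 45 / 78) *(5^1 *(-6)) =6610521 / 5720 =1155.69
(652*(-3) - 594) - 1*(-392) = -2158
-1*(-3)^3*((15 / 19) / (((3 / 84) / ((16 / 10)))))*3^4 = 1469664 / 19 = 77350.74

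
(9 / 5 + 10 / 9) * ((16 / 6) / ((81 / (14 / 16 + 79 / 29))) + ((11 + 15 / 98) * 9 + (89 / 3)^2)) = 88714926973 / 31077270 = 2854.66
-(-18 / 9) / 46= 1 / 23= 0.04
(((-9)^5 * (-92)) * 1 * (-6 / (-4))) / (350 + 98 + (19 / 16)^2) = 2086083072 / 115049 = 18132.13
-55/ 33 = -5/ 3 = -1.67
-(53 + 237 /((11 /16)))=-4375 /11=-397.73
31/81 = 0.38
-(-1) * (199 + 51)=250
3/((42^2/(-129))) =-0.22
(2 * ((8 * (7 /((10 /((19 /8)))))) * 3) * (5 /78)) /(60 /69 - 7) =-3059 /3666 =-0.83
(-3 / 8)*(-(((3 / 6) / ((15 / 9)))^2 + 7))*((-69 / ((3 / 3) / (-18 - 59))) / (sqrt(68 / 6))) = 11300751*sqrt(102) / 27200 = 4196.03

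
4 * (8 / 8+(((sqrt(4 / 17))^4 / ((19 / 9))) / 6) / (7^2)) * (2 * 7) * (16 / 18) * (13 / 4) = 55969264 / 345933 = 161.79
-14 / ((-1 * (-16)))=-0.88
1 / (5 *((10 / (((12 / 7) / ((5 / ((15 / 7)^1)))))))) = 18 / 1225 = 0.01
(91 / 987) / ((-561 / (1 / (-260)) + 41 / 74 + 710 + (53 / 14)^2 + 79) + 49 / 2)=94276 / 149993568393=0.00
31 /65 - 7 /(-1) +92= 6466 /65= 99.48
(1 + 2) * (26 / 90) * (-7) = -91 / 15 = -6.07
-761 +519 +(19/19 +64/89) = -21385/89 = -240.28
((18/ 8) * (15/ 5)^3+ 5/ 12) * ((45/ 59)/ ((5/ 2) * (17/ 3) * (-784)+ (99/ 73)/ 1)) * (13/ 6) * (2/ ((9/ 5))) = -8707075/ 860950302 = -0.01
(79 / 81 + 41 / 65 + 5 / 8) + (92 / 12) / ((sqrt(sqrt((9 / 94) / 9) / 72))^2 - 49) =889023215657 / 428524373160 - 24* sqrt(94) / 50869465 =2.07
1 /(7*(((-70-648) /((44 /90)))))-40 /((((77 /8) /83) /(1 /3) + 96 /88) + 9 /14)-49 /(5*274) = -21162302471419 /1099265133330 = -19.25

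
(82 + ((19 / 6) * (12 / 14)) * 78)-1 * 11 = 1979 / 7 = 282.71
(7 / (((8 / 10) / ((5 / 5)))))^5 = 52521875 / 1024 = 51290.89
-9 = -9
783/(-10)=-783/10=-78.30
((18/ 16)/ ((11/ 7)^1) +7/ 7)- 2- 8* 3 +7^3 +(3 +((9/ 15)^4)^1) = 17701503/ 55000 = 321.85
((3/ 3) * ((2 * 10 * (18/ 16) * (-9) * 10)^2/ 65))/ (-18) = -3504.81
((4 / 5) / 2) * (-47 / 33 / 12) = -47 / 990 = -0.05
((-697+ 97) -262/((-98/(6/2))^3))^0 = 1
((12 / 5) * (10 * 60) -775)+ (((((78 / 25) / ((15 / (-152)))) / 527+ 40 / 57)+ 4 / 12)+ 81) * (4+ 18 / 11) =1501641847 / 1332375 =1127.04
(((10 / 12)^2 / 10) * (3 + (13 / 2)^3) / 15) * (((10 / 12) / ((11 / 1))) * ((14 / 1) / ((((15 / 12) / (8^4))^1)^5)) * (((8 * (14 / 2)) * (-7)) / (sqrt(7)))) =-16060325686381894342541312 * sqrt(7) / 556875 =-76303708625578842151.60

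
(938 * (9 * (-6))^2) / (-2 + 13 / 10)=-3907440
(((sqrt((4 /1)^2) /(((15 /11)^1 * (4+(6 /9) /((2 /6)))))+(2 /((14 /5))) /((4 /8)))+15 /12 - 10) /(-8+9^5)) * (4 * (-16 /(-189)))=-137744 /3515005935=-0.00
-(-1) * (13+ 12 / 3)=17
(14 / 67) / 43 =14 / 2881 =0.00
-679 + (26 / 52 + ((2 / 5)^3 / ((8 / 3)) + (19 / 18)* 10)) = -667.92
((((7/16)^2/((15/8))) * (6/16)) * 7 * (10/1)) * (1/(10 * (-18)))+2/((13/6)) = 272021/299520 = 0.91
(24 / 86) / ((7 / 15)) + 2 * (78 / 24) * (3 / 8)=14619 / 4816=3.04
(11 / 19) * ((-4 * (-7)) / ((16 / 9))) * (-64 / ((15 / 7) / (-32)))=827904 / 95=8714.78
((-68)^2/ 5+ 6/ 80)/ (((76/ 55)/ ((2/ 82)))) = 406945/ 24928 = 16.32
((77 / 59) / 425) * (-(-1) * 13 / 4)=1001 / 100300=0.01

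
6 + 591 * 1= 597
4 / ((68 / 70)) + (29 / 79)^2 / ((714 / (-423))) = 4.04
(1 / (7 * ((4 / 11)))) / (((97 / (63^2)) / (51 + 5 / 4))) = 1303533 / 1552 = 839.91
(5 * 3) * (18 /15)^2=108 /5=21.60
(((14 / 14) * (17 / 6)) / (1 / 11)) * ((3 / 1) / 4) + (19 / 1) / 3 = 713 / 24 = 29.71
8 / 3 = 2.67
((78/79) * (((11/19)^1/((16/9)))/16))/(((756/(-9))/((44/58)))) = -14157/78003968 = -0.00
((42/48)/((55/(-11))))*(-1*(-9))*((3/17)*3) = -567/680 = -0.83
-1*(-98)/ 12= 49/ 6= 8.17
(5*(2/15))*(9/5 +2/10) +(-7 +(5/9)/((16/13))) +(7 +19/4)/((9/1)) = -563/144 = -3.91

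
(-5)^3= -125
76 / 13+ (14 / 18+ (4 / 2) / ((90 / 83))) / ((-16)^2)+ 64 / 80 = 498431 / 74880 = 6.66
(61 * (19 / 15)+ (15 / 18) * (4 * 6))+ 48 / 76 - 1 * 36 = 17641 / 285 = 61.90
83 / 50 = 1.66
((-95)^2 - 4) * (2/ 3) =6014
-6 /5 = -1.20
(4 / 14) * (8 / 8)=2 / 7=0.29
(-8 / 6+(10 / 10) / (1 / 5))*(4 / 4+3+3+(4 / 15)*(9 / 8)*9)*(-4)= -2134 / 15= -142.27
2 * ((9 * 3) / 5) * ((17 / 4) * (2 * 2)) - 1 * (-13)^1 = 983 / 5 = 196.60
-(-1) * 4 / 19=4 / 19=0.21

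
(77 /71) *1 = 77 /71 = 1.08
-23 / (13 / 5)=-8.85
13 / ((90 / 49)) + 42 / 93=21007 / 2790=7.53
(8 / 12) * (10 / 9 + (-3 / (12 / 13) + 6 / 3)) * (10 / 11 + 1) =-0.18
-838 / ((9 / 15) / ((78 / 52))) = -2095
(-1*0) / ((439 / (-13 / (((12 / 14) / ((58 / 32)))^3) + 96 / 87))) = 0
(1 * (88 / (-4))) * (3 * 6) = -396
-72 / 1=-72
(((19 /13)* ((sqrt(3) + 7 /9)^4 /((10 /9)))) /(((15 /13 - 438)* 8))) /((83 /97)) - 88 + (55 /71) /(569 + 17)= -12582112700351857 /142966226403180 - 941773* sqrt(3) /190899585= -88.02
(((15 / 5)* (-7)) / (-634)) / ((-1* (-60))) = 7 / 12680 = 0.00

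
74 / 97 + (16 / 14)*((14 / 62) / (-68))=0.76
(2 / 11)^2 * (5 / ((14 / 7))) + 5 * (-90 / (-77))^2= 40990 / 5929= 6.91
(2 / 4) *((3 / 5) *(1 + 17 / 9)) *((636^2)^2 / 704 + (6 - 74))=33234696248 / 165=201422401.50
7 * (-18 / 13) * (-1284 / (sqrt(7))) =23112 * sqrt(7) / 13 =4703.74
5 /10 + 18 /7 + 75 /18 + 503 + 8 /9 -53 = 28862 /63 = 458.13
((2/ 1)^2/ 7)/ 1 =4/ 7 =0.57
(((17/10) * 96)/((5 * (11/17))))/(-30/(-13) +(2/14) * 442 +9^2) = 1262352/3664925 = 0.34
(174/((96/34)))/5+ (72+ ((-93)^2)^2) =74805285.32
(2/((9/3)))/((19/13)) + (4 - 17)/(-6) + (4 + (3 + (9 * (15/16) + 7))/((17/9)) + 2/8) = 16.63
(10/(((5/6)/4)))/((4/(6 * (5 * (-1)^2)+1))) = 372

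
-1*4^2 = -16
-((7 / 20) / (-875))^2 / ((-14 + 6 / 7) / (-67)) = -469 / 575000000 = -0.00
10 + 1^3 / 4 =10.25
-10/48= -5/24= -0.21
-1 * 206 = -206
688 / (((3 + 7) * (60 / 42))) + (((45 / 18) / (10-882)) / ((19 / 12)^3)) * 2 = 900120724 / 18690775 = 48.16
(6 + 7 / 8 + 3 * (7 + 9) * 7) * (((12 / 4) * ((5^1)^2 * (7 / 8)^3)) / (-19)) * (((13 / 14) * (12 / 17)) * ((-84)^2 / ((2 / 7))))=-1213624646325 / 82688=-14677155.65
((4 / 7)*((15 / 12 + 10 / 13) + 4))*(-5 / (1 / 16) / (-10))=2504 / 91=27.52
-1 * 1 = -1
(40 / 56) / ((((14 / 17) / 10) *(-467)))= -425 / 22883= -0.02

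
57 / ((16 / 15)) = 855 / 16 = 53.44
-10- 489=-499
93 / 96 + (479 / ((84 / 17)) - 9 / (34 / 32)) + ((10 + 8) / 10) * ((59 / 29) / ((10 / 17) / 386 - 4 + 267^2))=5775169911484469 / 64571271727200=89.44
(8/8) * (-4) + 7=3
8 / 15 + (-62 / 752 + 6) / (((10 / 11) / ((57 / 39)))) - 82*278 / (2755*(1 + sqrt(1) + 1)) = 588925237 / 80798640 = 7.29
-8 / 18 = -4 / 9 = -0.44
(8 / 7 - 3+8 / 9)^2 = 3721 / 3969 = 0.94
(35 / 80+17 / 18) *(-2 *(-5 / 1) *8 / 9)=12.28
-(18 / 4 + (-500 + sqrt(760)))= 991 / 2- 2 * sqrt(190)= 467.93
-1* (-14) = 14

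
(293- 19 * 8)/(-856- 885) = -141/1741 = -0.08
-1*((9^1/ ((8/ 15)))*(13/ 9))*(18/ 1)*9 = -15795/ 4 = -3948.75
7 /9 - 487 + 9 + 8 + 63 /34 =-467.37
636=636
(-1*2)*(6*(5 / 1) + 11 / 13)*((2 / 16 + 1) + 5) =-19649 / 52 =-377.87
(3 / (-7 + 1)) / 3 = -1 / 6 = -0.17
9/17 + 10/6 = 112/51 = 2.20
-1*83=-83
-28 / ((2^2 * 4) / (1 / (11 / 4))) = -0.64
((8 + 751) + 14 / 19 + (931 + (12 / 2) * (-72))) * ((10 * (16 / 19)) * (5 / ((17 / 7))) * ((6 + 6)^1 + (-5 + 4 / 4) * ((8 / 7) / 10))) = 1545930240 / 6137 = 251903.25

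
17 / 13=1.31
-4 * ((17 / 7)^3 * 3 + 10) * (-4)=290704 / 343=847.53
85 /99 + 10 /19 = 2605 /1881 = 1.38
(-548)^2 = 300304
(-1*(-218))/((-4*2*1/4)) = -109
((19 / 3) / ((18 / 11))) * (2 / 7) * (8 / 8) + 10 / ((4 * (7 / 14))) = 1154 / 189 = 6.11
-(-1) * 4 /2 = 2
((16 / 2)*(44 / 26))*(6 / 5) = 1056 / 65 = 16.25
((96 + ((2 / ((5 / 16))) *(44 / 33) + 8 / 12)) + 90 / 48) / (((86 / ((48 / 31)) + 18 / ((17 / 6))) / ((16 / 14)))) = 1747464 / 883855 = 1.98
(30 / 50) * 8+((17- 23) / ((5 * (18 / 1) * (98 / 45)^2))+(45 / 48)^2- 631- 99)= -2226084731 / 3073280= -724.34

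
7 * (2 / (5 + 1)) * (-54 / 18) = -7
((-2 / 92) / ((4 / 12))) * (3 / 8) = -9 / 368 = -0.02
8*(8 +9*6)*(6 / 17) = 2976 / 17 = 175.06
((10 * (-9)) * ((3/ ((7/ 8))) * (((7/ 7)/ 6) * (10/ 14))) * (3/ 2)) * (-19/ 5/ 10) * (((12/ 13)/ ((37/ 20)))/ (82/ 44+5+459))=5417280/ 241558681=0.02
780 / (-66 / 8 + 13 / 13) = -3120 / 29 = -107.59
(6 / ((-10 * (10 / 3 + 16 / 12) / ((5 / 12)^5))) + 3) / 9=1160591 / 3483648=0.33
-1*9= -9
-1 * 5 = -5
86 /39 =2.21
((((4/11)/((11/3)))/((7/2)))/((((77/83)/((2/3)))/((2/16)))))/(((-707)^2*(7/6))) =996/228197563517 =0.00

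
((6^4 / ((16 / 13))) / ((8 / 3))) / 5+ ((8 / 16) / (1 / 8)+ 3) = 3439 / 40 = 85.98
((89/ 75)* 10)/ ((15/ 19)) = 3382/ 225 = 15.03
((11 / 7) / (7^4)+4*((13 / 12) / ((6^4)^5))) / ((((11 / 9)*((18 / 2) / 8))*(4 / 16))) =120653228522296699 / 63369337867830263808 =0.00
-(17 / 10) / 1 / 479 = -17 / 4790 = -0.00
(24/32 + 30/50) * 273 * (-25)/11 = -36855/44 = -837.61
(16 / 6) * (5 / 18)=20 / 27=0.74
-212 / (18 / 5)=-530 / 9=-58.89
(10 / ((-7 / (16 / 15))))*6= -64 / 7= -9.14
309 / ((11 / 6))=1854 / 11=168.55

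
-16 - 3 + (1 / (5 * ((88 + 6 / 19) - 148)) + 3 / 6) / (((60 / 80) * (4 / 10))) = -29503 / 1701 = -17.34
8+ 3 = 11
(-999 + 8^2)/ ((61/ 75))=-70125/ 61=-1149.59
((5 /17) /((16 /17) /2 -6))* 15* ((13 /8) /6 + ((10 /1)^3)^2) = -1200000325 /1504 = -797872.56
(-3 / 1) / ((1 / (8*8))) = -192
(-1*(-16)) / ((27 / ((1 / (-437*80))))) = -1 / 58995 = -0.00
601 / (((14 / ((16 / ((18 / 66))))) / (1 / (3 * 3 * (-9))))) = -52888 / 1701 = -31.09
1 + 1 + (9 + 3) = 14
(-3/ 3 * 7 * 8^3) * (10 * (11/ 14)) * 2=-56320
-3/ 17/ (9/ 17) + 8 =23/ 3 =7.67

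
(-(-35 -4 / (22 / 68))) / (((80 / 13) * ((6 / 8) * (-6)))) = -6773 / 3960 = -1.71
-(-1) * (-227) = -227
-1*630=-630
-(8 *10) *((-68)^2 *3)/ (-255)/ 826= 2176/ 413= 5.27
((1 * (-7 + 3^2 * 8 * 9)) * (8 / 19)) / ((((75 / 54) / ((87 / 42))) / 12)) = 16060896 / 3325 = 4830.34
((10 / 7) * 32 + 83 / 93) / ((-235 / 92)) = -2791372 / 152985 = -18.25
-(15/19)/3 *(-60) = 300/19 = 15.79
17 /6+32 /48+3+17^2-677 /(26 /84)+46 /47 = -2310499 /1222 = -1890.75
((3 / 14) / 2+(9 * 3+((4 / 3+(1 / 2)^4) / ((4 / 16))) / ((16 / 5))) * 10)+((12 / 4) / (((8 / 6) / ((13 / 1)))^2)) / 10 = 132751 / 420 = 316.07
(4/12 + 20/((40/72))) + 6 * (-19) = -233/3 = -77.67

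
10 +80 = 90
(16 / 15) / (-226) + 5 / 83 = 7811 / 140685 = 0.06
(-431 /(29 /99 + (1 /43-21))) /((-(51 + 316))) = -1834767 /32314717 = -0.06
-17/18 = -0.94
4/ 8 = 1/ 2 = 0.50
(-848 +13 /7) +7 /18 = -106565 /126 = -845.75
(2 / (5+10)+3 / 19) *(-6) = -166 / 95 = -1.75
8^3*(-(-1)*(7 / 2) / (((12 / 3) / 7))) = 3136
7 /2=3.50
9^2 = 81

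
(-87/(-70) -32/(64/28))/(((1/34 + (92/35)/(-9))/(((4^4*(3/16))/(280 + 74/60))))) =8.29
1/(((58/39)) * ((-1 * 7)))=-39/406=-0.10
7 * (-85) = -595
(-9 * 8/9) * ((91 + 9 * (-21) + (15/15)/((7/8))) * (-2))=-1549.71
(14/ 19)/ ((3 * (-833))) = -0.00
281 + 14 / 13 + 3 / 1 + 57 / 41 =152687 / 533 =286.47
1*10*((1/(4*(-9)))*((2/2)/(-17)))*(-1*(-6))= 5/51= 0.10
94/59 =1.59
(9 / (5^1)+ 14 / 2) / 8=11 / 10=1.10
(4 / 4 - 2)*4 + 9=5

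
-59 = -59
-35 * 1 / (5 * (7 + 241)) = -7 / 248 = -0.03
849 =849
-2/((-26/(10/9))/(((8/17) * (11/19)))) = 880/37791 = 0.02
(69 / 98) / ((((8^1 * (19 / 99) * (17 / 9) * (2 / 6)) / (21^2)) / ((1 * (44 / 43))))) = 18259263 / 55556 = 328.66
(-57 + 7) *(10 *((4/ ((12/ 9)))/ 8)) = -375/ 2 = -187.50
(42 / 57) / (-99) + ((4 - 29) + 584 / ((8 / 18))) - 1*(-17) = 2456572 / 1881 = 1305.99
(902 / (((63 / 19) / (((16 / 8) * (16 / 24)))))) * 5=342760 / 189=1813.54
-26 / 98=-13 / 49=-0.27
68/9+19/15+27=1612/45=35.82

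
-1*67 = -67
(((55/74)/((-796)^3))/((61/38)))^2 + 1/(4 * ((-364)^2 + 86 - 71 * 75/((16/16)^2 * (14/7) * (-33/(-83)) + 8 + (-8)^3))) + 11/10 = 13156059115133046327950070586995973/11960033240717518121415402359214080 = 1.10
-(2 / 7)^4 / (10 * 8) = -1 / 12005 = -0.00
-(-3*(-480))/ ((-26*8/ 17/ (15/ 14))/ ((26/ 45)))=510/ 7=72.86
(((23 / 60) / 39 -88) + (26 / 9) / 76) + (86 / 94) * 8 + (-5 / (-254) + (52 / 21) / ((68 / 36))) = -834801229091 / 10526809020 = -79.30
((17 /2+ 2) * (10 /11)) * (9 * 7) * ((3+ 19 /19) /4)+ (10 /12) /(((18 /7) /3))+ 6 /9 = 603.00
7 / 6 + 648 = 3895 / 6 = 649.17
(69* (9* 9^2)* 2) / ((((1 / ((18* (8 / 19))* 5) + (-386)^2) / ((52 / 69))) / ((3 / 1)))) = 163762560 / 107277139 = 1.53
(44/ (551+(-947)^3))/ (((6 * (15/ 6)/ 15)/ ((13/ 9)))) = -1/ 13362759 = -0.00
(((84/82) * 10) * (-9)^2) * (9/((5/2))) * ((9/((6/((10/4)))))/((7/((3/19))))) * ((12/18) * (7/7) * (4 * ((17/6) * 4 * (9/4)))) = 13384440/779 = 17181.57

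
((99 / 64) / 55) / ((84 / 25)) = 15 / 1792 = 0.01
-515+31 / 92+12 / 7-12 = -338067 / 644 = -524.95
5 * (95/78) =475/78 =6.09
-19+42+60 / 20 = 26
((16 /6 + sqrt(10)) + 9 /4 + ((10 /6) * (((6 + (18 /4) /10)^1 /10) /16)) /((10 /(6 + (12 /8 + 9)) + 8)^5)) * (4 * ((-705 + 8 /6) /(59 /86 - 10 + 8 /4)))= 726184 * sqrt(10) /1887 + 1583144327388338692661 /836709773804421120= 3109.06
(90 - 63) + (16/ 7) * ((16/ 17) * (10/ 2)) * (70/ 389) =28.94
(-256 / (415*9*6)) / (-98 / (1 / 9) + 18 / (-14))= 896 / 69280515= 0.00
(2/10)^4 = 1/625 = 0.00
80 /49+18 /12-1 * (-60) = 6187 /98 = 63.13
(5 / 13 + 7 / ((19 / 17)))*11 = 18062 / 247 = 73.13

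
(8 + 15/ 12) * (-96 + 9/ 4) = -13875/ 16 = -867.19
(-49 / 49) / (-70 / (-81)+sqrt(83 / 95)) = 538650 / 79063 -6561 * sqrt(7885) / 79063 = -0.56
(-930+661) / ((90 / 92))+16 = -11654 / 45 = -258.98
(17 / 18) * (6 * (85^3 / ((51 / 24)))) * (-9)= -14739000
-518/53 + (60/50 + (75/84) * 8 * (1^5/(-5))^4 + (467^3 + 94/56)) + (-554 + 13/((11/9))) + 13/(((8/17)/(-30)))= 101846184.00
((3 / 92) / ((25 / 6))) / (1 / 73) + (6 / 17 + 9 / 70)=1.05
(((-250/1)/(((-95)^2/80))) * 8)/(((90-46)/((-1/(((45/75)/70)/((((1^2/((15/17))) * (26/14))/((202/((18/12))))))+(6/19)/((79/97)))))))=34918000/81129411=0.43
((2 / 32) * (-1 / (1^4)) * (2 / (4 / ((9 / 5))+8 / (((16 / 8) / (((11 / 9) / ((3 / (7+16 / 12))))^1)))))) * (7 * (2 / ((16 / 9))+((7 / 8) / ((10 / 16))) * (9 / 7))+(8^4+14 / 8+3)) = -13352769 / 409600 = -32.60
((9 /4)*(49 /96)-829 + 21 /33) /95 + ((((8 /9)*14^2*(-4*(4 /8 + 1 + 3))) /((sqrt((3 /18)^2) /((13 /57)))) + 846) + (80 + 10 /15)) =-1353681677 /401280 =-3373.41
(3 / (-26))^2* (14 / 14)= 9 / 676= 0.01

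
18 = 18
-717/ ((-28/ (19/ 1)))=486.54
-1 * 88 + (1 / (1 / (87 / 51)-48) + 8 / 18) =-1083761 / 12375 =-87.58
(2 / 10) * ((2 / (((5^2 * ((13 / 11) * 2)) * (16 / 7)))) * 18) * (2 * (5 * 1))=693 / 1300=0.53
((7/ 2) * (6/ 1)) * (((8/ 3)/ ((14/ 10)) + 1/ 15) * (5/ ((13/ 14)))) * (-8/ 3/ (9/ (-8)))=20608/ 39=528.41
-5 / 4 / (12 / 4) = -5 / 12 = -0.42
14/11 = 1.27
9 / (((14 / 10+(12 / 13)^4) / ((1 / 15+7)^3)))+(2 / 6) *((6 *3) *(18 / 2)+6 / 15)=1548.02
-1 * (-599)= 599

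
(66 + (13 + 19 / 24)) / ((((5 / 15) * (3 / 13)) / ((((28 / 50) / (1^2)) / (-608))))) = -34853 / 36480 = -0.96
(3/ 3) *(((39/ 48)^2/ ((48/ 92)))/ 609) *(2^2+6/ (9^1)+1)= 66079/ 5612544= 0.01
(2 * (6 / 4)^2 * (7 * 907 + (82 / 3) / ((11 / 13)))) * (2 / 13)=631749 / 143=4417.83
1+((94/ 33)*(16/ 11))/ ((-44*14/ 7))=3805/ 3993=0.95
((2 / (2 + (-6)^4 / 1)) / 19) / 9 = 1 / 110979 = 0.00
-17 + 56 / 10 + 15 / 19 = -1008 / 95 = -10.61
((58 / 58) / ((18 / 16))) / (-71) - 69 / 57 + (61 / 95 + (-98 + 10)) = -5377306 / 60705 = -88.58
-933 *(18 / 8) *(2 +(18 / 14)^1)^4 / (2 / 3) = -7049474631 / 19208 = -367007.22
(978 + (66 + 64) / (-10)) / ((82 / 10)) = 4825 / 41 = 117.68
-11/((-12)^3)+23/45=4471/8640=0.52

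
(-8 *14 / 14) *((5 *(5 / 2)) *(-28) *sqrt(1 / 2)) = 1400 *sqrt(2) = 1979.90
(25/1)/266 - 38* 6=-60623/266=-227.91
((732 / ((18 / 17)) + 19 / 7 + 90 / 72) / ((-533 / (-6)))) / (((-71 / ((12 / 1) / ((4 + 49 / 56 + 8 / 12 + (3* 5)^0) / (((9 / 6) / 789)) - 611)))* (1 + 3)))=-1051290 / 8995773059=-0.00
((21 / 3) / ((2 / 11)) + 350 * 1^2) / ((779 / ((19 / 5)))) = 777 / 410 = 1.90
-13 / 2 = -6.50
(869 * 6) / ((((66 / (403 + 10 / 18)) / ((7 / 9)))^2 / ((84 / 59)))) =714896032256 / 4258089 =167891.28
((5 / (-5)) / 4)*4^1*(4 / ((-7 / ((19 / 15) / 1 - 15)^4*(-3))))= -7203256384 / 1063125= -6775.55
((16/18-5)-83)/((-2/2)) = 784/9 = 87.11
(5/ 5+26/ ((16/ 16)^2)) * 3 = 81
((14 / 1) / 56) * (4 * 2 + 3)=11 / 4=2.75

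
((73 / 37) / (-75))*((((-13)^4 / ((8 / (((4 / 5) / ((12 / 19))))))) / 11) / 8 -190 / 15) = -29849627 / 29304000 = -1.02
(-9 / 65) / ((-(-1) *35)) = -9 / 2275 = -0.00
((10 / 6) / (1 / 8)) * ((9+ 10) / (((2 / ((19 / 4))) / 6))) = 3610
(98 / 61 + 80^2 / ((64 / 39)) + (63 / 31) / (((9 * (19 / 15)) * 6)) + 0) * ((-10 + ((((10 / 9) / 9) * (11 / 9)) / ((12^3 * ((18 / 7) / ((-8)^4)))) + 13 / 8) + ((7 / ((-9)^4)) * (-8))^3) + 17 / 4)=-280547671441863641771 / 18039841451068176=-15551.56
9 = 9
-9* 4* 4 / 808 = -18 / 101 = -0.18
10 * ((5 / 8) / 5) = 5 / 4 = 1.25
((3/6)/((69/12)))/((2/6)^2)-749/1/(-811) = 31825/18653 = 1.71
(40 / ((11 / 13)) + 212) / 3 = 2852 / 33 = 86.42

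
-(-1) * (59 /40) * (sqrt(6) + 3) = 59 * sqrt(6) /40 + 177 /40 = 8.04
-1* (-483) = 483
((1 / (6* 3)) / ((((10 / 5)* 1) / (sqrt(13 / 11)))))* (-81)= -9* sqrt(143) / 44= -2.45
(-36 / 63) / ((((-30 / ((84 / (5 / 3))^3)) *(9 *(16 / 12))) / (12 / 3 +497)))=63631008 / 625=101809.61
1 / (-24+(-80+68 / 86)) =-43 / 4438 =-0.01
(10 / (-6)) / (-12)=5 / 36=0.14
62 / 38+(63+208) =5180 / 19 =272.63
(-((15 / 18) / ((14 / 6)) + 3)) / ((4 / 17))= -799 / 56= -14.27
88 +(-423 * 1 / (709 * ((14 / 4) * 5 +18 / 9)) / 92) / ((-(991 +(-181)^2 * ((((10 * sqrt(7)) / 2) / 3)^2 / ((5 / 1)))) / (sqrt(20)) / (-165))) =88-209385 * sqrt(5) / 244967048014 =88.00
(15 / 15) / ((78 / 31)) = 31 / 78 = 0.40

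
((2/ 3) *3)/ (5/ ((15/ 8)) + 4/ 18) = 9/ 13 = 0.69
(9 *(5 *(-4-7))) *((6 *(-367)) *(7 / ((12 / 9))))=11444895 / 2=5722447.50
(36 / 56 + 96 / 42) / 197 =41 / 2758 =0.01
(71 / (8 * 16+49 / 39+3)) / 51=923 / 87686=0.01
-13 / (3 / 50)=-650 / 3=-216.67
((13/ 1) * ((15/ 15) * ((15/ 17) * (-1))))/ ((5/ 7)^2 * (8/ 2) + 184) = -9555/ 154972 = -0.06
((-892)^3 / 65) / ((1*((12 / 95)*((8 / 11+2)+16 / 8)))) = -9270878012 / 507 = -18285755.45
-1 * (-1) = 1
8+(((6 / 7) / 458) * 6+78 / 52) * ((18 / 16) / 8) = 1685077 / 205184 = 8.21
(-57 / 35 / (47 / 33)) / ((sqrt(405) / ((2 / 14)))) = -209 * sqrt(5) / 57575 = -0.01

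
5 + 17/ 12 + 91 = 1169/ 12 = 97.42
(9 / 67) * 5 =45 / 67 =0.67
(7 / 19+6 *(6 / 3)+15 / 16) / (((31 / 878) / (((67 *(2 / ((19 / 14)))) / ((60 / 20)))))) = 832829095 / 67146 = 12403.26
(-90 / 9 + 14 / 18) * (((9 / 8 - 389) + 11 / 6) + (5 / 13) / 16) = 19992625 / 5616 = 3559.94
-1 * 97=-97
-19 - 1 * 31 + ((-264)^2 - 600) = 69046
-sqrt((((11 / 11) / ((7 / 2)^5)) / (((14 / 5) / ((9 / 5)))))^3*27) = -5184*sqrt(3) / 40353607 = -0.00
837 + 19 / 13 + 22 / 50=838.90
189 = 189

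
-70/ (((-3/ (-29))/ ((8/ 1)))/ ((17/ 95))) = -55216/ 57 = -968.70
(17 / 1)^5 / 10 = 1419857 / 10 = 141985.70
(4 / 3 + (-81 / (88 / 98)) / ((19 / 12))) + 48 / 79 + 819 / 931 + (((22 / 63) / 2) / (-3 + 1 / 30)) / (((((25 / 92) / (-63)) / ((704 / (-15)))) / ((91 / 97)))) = -654.94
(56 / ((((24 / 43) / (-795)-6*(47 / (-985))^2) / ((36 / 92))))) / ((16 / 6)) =-417905984475 / 730439198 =-572.13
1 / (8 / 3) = 3 / 8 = 0.38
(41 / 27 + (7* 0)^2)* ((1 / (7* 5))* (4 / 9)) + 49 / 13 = 418877 / 110565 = 3.79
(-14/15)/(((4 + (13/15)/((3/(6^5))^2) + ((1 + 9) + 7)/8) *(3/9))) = -112/232906997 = -0.00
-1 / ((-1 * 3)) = 1 / 3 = 0.33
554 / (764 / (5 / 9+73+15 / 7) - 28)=-1321013 / 42700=-30.94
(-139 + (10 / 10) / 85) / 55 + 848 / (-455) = -169814 / 38675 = -4.39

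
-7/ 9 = -0.78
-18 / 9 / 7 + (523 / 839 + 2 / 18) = 23720 / 52857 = 0.45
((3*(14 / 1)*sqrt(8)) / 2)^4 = 12446784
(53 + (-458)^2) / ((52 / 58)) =6084693 / 26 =234026.65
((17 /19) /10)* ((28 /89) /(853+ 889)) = 119 /7364305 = 0.00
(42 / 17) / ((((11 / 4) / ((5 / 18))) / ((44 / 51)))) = 560 / 2601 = 0.22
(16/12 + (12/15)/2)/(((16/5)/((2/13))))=0.08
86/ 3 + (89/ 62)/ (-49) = 261001/ 9114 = 28.64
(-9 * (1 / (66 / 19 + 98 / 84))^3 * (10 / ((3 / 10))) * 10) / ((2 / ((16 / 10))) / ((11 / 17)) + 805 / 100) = -27161640000 / 9030189229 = -3.01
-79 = -79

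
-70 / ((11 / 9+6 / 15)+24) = -3150 / 1153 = -2.73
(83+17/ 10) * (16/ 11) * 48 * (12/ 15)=118272/ 25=4730.88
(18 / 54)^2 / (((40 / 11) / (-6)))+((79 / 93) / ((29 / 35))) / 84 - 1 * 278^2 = -3126531143 / 40455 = -77284.17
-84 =-84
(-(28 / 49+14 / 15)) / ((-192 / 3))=79 / 3360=0.02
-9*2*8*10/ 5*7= -2016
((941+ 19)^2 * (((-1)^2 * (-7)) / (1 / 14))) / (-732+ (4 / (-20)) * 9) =150528000 / 1223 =123080.95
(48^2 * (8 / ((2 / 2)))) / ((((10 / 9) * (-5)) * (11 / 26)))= -2156544 / 275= -7841.98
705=705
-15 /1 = -15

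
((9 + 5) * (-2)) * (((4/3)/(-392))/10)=1/105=0.01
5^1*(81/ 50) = 81/ 10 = 8.10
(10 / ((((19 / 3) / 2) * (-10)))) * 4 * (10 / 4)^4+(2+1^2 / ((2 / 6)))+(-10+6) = -1837 / 38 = -48.34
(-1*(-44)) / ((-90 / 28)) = -616 / 45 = -13.69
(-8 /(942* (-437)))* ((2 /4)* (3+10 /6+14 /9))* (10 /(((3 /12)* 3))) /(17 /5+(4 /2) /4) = 44800 /216735831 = 0.00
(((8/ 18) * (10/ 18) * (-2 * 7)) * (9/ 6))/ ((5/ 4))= -112/ 27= -4.15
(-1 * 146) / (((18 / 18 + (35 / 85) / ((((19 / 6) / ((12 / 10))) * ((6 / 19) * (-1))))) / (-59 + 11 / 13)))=9381960 / 559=16783.47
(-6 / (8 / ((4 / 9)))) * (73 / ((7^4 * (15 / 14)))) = -0.01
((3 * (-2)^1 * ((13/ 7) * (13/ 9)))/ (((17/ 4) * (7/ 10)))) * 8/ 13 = -8320/ 2499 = -3.33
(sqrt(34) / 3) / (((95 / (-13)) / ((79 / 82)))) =-1027 * sqrt(34) / 23370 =-0.26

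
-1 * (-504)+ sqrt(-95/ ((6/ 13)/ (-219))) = sqrt(180310)/ 2+ 504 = 716.31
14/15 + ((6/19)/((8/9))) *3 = 2279/1140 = 2.00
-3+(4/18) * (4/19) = -505/171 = -2.95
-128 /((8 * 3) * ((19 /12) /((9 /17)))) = -1.78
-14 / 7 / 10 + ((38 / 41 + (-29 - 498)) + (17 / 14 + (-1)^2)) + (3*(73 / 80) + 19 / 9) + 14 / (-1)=-110182571 / 206640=-533.21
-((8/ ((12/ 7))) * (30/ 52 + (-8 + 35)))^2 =-2798929/ 169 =-16561.71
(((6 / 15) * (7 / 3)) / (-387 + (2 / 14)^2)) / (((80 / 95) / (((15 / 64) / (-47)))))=343 / 24015872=0.00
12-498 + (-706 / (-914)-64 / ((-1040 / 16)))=-14384437 / 29705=-484.24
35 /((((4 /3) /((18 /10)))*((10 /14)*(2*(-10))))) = -1323 /400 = -3.31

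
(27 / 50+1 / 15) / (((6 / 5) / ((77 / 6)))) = 7007 / 1080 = 6.49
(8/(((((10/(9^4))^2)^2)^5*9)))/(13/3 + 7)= 7282483350946404208076885500996745047522350034970917293604274649554310785067/425000000000000000000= 17135254943403304019004440000000000000000000000000000000.00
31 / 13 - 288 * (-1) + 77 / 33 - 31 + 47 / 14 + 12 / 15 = 265.88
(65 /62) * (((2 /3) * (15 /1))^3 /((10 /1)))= 3250 /31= 104.84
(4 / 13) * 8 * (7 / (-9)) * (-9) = 17.23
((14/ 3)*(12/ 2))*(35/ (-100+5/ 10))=-1960/ 199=-9.85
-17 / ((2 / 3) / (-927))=47277 / 2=23638.50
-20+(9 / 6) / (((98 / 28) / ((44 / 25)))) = -3368 / 175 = -19.25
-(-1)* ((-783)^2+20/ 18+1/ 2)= 11035631/ 18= 613090.61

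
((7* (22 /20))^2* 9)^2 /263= 2847396321 /2630000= 1082.66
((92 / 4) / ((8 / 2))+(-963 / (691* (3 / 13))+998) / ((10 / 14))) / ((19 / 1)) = 3854385 / 52516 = 73.39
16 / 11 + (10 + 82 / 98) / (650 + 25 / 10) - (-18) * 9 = 12776088 / 78155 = 163.47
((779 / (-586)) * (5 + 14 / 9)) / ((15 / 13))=-597493 / 79110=-7.55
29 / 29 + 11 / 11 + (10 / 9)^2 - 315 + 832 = 42139 / 81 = 520.23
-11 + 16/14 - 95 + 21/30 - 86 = -13311/70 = -190.16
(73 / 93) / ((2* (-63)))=-73 / 11718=-0.01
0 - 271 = -271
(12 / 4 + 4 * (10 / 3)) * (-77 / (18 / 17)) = -64141 / 54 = -1187.80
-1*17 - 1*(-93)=76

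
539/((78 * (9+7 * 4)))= 539/2886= 0.19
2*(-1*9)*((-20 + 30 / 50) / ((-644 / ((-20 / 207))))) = 194 / 3703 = 0.05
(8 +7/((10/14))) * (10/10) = 89/5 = 17.80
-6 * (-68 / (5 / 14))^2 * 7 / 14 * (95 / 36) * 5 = -4304944 / 3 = -1434981.33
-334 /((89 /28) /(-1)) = 9352 /89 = 105.08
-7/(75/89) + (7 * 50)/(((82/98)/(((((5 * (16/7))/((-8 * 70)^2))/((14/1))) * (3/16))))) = -45771931/5510400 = -8.31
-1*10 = -10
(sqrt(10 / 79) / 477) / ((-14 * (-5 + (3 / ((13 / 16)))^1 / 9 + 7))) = -13 * sqrt(790) / 16530276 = -0.00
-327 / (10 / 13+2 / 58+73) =-4.43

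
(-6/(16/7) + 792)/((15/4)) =421/2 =210.50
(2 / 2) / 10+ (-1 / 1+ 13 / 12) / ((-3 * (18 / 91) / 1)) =-131 / 3240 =-0.04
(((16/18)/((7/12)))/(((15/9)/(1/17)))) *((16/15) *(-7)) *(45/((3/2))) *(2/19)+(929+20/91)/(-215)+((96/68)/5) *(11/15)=-10005257/1858675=-5.38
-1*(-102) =102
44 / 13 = 3.38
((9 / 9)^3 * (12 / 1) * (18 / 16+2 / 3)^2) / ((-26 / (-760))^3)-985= 6334653365 / 6591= 961106.56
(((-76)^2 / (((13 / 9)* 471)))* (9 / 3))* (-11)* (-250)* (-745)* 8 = -417451131.80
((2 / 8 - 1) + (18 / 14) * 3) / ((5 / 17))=1479 / 140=10.56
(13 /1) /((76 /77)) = 1001 /76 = 13.17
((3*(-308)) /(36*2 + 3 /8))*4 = -9856 /193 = -51.07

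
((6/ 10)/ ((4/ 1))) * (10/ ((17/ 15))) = 45/ 34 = 1.32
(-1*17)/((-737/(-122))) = -2074/737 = -2.81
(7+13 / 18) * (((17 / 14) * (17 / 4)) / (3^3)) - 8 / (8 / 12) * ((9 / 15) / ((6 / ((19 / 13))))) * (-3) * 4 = 39842603 / 1769040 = 22.52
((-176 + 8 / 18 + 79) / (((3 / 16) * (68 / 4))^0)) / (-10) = 869 / 90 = 9.66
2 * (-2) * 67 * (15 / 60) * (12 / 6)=-134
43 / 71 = 0.61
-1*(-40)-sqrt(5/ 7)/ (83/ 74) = 40-74*sqrt(35)/ 581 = 39.25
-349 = -349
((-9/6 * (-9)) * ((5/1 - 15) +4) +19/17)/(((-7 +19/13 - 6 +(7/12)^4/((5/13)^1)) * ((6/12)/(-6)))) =-21964400640/257485927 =-85.30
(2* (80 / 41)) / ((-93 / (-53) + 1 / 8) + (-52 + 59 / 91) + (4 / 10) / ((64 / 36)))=-15433600 / 194764719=-0.08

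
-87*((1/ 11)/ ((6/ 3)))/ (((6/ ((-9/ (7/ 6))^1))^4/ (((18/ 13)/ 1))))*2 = -10274526/ 343343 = -29.92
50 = 50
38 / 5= 7.60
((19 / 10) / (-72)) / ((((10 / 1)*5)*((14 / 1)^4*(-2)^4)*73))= -19 / 1615315968000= -0.00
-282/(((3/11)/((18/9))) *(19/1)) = -2068/19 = -108.84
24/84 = 2/7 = 0.29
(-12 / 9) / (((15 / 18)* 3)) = -8 / 15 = -0.53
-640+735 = 95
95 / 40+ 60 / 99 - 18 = -15.02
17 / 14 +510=7157 / 14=511.21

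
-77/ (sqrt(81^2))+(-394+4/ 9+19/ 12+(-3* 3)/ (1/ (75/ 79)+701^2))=-2345959654489/ 5970534948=-392.92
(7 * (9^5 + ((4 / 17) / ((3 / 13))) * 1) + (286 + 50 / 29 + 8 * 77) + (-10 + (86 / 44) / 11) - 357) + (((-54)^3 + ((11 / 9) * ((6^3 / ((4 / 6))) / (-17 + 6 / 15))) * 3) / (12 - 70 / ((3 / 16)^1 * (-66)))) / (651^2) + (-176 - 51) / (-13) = 3289319169246298157863 / 7947048973009146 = 413904.48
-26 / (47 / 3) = -78 / 47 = -1.66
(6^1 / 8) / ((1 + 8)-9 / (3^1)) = 1 / 8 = 0.12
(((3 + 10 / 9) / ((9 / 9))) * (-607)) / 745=-22459 / 6705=-3.35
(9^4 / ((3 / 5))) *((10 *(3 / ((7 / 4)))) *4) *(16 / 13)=83980800 / 91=922865.93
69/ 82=0.84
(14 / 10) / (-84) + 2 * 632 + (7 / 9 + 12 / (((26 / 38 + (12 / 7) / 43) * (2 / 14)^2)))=1548026597 / 745380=2076.83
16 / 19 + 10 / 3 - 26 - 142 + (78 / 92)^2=-163.11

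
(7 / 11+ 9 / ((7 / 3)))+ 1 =5.49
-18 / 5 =-3.60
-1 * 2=-2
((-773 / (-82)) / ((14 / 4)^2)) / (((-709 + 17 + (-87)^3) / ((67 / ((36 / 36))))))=-103582 / 1324322755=-0.00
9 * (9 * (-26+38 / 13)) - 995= -37235 / 13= -2864.23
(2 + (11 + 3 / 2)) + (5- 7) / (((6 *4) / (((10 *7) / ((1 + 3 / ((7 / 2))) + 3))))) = 2713 / 204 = 13.30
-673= -673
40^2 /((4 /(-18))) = -7200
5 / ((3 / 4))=20 / 3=6.67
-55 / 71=-0.77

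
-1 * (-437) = 437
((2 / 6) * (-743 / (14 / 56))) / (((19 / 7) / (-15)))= 104020 / 19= 5474.74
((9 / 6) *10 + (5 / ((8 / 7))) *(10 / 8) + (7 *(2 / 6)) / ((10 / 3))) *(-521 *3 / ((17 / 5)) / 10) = -5293881 / 5440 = -973.14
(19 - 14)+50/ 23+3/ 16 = 2709/ 368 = 7.36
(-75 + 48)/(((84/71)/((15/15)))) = -639/28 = -22.82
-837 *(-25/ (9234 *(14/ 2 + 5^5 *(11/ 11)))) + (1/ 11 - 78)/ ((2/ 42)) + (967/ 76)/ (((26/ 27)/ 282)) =2089.99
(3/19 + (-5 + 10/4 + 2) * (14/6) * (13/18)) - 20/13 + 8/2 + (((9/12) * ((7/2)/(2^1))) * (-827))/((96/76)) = -732013211/853632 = -857.53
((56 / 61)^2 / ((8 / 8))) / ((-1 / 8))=-25088 / 3721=-6.74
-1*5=-5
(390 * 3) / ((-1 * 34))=-585 / 17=-34.41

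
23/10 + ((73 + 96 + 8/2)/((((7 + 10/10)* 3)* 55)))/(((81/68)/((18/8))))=6053/2376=2.55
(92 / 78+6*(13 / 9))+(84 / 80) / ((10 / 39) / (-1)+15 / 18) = 7583 / 650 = 11.67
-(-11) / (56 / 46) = 253 / 28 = 9.04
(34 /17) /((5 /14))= 28 /5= 5.60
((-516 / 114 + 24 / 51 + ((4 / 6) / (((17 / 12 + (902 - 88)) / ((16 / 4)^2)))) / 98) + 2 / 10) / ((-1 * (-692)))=-31426581 / 5640426260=-0.01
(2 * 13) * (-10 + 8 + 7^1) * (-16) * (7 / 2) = -7280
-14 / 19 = -0.74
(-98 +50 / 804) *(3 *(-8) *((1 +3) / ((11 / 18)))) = 11338848 / 737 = 15385.14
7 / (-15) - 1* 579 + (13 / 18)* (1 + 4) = -51827 / 90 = -575.86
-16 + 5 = -11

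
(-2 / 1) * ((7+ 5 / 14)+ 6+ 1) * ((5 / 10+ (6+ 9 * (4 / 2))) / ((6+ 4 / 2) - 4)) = -1407 / 8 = -175.88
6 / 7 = 0.86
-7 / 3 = -2.33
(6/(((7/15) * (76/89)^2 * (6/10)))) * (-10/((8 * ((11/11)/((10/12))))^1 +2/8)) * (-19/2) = 14851875/52402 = 283.42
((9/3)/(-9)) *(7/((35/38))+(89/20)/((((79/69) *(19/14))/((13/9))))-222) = 1893631/27018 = 70.09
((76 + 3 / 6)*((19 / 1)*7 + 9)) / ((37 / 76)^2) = 62744688 / 1369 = 45832.50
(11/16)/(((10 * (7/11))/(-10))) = -121/112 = -1.08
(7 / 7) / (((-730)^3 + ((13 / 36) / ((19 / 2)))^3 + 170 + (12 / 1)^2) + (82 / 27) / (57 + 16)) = -2920123224 / 1135976659190468675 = -0.00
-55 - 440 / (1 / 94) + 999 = -40416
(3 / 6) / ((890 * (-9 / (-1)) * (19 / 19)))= 1 / 16020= 0.00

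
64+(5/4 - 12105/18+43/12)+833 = 688/3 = 229.33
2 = 2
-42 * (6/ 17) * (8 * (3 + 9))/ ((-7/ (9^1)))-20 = 30764/ 17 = 1809.65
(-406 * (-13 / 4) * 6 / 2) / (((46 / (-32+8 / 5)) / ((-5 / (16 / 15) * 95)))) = 214352775 / 184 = 1164960.73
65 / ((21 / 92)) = 5980 / 21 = 284.76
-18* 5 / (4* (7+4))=-45 / 22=-2.05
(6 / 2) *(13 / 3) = 13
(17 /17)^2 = 1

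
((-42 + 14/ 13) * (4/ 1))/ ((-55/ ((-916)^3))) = -1635528229888/ 715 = -2287452069.77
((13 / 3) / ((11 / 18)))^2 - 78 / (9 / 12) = -53.72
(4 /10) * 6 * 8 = 96 /5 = 19.20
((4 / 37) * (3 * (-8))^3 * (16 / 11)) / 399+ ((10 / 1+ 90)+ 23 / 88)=41058687 / 433048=94.81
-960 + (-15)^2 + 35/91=-9550/13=-734.62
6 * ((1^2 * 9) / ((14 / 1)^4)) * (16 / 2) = 27 / 2401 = 0.01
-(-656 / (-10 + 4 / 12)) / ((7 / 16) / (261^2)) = -73965312 / 7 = -10566473.14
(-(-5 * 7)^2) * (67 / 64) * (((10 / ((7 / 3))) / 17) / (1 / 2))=-175875 / 272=-646.60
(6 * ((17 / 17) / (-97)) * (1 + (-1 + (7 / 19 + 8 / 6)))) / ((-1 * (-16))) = -1 / 152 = -0.01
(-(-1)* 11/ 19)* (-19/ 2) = -11/ 2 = -5.50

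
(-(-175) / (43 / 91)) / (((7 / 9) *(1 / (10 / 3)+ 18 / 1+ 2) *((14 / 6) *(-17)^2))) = 87750 / 2522681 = 0.03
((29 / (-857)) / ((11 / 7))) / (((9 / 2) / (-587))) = 238322 / 84843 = 2.81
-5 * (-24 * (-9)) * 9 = -9720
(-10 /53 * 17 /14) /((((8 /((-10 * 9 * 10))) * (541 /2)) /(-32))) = -612000 /200711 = -3.05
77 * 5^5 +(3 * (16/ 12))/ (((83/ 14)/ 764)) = 20014659/ 83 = 241140.47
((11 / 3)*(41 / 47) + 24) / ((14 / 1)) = 1.94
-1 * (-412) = 412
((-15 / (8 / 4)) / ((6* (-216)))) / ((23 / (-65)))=-325 / 19872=-0.02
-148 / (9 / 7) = -1036 / 9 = -115.11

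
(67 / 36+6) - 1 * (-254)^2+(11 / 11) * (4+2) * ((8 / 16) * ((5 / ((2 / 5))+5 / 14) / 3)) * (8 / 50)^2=-2031996007 / 31500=-64507.81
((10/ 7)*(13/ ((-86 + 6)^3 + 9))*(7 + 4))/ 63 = -1430/ 225788031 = -0.00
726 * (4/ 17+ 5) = 64614/ 17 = 3800.82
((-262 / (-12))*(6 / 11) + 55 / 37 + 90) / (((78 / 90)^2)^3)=479340281250 / 1964511263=244.00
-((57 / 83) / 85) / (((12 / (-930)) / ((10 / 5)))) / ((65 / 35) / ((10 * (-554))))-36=-69184608 / 18343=-3771.72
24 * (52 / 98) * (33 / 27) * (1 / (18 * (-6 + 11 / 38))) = -43472 / 287091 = -0.15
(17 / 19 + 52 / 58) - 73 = -39236 / 551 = -71.21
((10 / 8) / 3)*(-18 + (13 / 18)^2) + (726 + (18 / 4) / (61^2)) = 718.72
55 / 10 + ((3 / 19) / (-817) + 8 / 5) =1102103 / 155230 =7.10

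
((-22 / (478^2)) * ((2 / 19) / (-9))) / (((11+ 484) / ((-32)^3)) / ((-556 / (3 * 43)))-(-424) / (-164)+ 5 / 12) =-746979328 / 1436166167840313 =-0.00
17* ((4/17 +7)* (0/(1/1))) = 0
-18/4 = -9/2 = -4.50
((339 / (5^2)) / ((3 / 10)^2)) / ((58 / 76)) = 17176 / 87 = 197.43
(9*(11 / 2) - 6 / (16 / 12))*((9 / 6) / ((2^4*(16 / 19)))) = 2565 / 512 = 5.01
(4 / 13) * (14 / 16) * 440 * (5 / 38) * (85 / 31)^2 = 27816250 / 237367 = 117.19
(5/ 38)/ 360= 1/ 2736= 0.00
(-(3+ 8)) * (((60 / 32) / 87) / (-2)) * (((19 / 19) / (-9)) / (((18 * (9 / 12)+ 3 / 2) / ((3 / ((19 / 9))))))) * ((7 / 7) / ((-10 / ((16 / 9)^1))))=11 / 49590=0.00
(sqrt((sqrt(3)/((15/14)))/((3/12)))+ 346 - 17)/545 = 2*3^(3/4)*sqrt(70)/8175+ 329/545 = 0.61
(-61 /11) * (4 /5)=-244 /55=-4.44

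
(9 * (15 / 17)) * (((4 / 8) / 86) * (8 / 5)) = 54 / 731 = 0.07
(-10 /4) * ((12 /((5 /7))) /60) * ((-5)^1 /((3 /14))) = 49 /3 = 16.33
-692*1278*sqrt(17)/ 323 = -884376*sqrt(17)/ 323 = -11289.09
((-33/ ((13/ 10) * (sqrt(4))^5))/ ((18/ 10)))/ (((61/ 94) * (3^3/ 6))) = -12925/ 85644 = -0.15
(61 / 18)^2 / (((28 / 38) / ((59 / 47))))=4171241 / 213192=19.57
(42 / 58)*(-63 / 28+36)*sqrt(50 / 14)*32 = 16200*sqrt(7) / 29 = 1477.97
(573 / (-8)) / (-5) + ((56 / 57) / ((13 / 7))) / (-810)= 6878093 / 480168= 14.32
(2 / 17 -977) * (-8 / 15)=132856 / 255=521.00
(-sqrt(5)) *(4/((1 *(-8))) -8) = 17 *sqrt(5)/2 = 19.01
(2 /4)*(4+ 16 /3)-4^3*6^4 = -248818 /3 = -82939.33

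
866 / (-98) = -433 / 49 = -8.84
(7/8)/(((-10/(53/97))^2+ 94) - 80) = 19663/7841808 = 0.00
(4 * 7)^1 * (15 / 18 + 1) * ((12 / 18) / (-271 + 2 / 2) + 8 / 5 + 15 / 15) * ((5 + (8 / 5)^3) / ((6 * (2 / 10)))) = 1010.72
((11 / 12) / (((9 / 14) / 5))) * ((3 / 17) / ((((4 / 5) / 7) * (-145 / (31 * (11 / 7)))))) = -131285 / 35496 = -3.70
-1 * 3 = -3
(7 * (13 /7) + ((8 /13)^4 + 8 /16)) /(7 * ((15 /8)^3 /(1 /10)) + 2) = 99755392 /3388391357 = 0.03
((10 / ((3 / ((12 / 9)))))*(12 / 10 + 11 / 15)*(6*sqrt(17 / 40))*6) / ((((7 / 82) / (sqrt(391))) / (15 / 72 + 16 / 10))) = 1253206*sqrt(230) / 225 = 84470.27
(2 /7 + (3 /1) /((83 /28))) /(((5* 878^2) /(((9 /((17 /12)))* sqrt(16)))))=81432 /9517526585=0.00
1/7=0.14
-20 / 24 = -5 / 6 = -0.83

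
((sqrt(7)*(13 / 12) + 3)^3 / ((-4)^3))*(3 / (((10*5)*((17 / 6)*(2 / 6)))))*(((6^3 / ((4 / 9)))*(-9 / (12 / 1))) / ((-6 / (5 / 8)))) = -124659 / 32768 - 16019289*sqrt(7) / 11141120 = -7.61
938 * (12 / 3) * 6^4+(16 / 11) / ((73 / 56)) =3904662272 / 803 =4862593.12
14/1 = 14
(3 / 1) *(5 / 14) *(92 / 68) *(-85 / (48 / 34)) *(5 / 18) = -48875 / 2016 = -24.24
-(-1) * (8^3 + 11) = 523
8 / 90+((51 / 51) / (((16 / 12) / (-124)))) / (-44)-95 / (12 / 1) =-5657 / 990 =-5.71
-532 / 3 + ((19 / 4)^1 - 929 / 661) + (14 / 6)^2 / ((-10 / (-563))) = 15768829 / 118980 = 132.53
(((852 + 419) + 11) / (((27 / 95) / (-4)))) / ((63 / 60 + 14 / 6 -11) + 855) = -9743200 / 457587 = -21.29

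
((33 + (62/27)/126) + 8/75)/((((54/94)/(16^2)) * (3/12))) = 67794833408/1148175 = 59045.73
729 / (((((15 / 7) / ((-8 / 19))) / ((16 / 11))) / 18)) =-3919104 / 1045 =-3750.34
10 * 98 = 980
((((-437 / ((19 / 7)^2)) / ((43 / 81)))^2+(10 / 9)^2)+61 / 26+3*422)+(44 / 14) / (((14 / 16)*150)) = 23684992763946539 / 1722021496650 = 13754.18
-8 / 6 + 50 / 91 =-214 / 273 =-0.78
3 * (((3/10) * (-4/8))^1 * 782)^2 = 4127787/100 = 41277.87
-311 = -311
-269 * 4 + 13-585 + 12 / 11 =-18116 / 11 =-1646.91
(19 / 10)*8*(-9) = -684 / 5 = -136.80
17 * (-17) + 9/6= -575/2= -287.50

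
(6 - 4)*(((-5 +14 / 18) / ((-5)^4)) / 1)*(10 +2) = -304 / 1875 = -0.16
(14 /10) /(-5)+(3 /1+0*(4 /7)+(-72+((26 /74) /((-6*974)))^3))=-17509900639370952589 /252741060037108800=-69.28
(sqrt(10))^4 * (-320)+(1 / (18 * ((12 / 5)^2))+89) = -82713287 / 2592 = -31910.99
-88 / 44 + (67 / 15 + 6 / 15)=2.87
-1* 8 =-8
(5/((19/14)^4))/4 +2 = 308662/130321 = 2.37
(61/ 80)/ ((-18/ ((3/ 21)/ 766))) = -61/ 7721280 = -0.00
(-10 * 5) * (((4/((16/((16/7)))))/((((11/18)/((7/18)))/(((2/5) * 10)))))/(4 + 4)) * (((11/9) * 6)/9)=-200/27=-7.41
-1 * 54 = -54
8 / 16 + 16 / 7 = 39 / 14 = 2.79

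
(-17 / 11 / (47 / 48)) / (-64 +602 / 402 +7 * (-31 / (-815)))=33418260 / 1317733219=0.03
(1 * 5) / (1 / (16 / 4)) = 20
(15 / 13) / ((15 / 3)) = 3 / 13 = 0.23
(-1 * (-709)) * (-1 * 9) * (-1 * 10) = 63810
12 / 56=3 / 14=0.21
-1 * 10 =-10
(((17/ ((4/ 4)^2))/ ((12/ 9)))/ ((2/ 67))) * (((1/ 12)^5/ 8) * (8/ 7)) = 1139/ 4644864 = 0.00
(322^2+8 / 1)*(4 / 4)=103692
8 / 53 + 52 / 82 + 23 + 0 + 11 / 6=334013 / 13038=25.62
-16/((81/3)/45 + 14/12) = -480/53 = -9.06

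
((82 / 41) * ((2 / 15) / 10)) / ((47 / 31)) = 62 / 3525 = 0.02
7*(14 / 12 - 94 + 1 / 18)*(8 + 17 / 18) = -941045 / 162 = -5808.92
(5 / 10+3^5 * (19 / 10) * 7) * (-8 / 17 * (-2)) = 258592 / 85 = 3042.26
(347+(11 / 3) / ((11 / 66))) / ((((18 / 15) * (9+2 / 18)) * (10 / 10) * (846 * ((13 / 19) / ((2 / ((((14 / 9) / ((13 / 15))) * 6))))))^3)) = 6859 / 6153630739200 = 0.00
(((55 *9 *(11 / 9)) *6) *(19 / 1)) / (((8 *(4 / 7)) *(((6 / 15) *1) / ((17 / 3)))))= 6839525 / 32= 213735.16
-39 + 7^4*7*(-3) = -50460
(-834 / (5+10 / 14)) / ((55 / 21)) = -61299 / 1100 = -55.73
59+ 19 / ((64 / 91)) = 5505 / 64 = 86.02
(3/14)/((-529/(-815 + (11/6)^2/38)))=159257/482448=0.33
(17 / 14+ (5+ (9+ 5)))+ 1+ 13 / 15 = 4637 / 210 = 22.08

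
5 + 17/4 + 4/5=201/20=10.05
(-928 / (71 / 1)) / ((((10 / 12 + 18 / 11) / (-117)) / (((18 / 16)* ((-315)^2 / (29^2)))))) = 27583756200 / 335617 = 82188.20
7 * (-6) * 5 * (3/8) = -315/4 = -78.75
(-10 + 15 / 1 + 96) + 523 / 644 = 65567 / 644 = 101.81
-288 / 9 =-32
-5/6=-0.83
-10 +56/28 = -8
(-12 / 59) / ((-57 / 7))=28 / 1121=0.02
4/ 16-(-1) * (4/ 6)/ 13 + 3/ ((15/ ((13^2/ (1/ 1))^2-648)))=4354663/ 780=5582.90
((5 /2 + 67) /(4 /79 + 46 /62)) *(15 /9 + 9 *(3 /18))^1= 6467809 /23292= 277.68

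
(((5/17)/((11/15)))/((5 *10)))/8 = 3/2992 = 0.00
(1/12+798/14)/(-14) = -4.08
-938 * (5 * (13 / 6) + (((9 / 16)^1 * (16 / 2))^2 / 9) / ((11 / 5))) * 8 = -2935940 / 33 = -88967.88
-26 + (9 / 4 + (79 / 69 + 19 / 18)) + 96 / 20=-16.75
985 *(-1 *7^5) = -16554895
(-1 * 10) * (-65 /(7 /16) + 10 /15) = 31060 /21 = 1479.05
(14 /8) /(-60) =-7 /240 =-0.03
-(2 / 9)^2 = -4 / 81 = -0.05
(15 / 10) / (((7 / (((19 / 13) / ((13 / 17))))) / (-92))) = -37.68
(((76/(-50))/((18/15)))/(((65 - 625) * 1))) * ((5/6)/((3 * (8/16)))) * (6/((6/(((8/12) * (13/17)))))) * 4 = 247/96390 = 0.00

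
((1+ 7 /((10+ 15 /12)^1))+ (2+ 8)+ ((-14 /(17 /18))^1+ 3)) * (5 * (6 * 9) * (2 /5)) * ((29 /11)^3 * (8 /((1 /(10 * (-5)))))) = 327788160 /2057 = 159352.53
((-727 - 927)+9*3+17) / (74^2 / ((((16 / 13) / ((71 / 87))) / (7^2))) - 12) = -560280 / 61911587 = -0.01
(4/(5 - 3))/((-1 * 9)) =-0.22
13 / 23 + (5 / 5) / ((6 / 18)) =3.57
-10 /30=-1 /3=-0.33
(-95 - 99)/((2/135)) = -13095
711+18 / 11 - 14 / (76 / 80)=145861 / 209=697.90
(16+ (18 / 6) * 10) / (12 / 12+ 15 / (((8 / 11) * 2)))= 736 / 181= 4.07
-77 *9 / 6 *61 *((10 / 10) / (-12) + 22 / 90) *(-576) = 3269112 / 5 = 653822.40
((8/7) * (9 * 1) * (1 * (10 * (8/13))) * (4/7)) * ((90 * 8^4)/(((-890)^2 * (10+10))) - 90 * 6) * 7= -70389762048/514865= -136714.99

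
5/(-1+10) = 5/9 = 0.56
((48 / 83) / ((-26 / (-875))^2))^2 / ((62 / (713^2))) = 692121076171875000 / 196756729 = 3517648822.94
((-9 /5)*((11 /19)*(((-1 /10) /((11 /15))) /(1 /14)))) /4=189 /380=0.50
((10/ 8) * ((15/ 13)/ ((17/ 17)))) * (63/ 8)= 4725/ 416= 11.36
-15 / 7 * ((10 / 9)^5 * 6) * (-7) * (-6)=-2000000 / 2187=-914.49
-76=-76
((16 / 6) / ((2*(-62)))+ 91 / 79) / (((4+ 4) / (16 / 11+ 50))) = 213665 / 29388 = 7.27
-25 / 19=-1.32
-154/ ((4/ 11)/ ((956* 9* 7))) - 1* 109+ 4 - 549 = -25507212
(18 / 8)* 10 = 22.50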